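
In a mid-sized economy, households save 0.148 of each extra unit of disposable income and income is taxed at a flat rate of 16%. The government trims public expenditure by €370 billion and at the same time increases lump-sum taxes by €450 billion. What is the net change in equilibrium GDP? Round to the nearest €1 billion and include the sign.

−€2,650 billion

MPC = 1 − MPS = 1 − 0.148 = 0.852.
Expenditure multiplier = 1/(1 − c(1−t)) = 1/(1 − 0.852×0.84) = 1/0.28432 ≈ 3.517.
ΔG contributes k·ΔG = (−€370 billion) / 0.28432 ≈ −€1,301.4 billion.
ΔT of +€450 billion changes first-round spending by −c·ΔT = −€383.4 billion, contributing k·(−c·ΔT) = (−€383.4 billion) / 0.28432 ≈ −€1,348.5 billion.
Net ΔY = k(ΔG − c·ΔT) = (−€753.4 billion) / 0.28432 ≈ −€2,650 billion.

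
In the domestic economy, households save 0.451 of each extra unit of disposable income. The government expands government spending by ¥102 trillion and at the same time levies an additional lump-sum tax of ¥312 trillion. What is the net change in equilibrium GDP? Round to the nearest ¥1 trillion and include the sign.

MPC = 1 − MPS = 1 − 0.451 = 0.549.
Expenditure multiplier = 1/(1 − MPC) = 1/(1 − 0.549) = 1/0.451 ≈ 2.217.
ΔG contributes k·ΔG = (+¥102 trillion) / 0.451 ≈ +¥226.2 trillion.
ΔT of +¥312 trillion changes first-round spending by −c·ΔT = −¥171.288 trillion, contributing k·(−c·ΔT) = (−¥171.288 trillion) / 0.451 ≈ −¥379.8 trillion.
Net ΔY = k(ΔG − c·ΔT) = (−¥69.288 trillion) / 0.451 ≈ −¥154 trillion.

−¥154 trillion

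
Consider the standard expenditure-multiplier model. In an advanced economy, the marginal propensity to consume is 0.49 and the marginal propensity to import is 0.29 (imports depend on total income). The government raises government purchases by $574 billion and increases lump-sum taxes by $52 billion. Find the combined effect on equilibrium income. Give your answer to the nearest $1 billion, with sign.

+$686 billion

Expenditure multiplier = 1/(1 − c + m) = 1/(1 − 0.49 + 0.29) = 1/0.8 = 1.25.
ΔG contributes k·ΔG = (+$574 billion) / 0.8 = +$717.5 billion.
ΔT of +$52 billion changes first-round spending by −c·ΔT = −$25.48 billion, contributing k·(−c·ΔT) = (−$25.48 billion) / 0.8 ≈ −$31.9 billion.
Net ΔY = k(ΔG − c·ΔT) = (+$548.52 billion) / 0.8 ≈ +$686 billion.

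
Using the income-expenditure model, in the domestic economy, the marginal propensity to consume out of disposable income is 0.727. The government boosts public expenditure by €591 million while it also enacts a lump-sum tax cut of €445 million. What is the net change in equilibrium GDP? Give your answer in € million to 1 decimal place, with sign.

+€3,349.9 million

Expenditure multiplier = 1/(1 − MPC) = 1/(1 − 0.727) = 1/0.273 ≈ 3.663.
ΔG contributes k·ΔG = (+€591 million) / 0.273 ≈ +€2,164.8 million.
ΔT of −€445 million changes first-round spending by −c·ΔT = +€323.515 million, contributing k·(−c·ΔT) = (+€323.515 million) / 0.273 ≈ +€1,185 million.
Net ΔY = k(ΔG − c·ΔT) = (+€914.515 million) / 0.273 ≈ +€3,349.9 million.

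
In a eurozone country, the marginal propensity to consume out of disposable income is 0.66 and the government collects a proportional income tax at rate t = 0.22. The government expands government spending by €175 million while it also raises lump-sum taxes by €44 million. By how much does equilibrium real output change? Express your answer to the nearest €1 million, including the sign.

+€301 million

Expenditure multiplier = 1/(1 − c(1−t)) = 1/(1 − 0.66×0.78) = 1/0.4852 ≈ 2.061.
ΔG contributes k·ΔG = (+€175 million) / 0.4852 ≈ +€360.7 million.
ΔT of +€44 million changes first-round spending by −c·ΔT = −€29.04 million, contributing k·(−c·ΔT) = (−€29.04 million) / 0.4852 ≈ −€59.9 million.
Net ΔY = k(ΔG − c·ΔT) = (+€145.96 million) / 0.4852 ≈ +€301 million.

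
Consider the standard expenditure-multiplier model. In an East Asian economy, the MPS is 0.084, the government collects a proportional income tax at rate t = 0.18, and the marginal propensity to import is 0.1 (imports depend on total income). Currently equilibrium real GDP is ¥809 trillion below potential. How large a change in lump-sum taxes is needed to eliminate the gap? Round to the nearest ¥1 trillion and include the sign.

−¥308 trillion

MPC = 1 − MPS = 1 − 0.084 = 0.916.
Spending multiplier = 1/(1 − c(1−t) + m) = 1/(1 − 0.916×0.82 + 0.1) = 1/0.34888 ≈ 2.866.
Tax multiplier = −c·k = −0.916/0.34888 ≈ −2.626. Need ΔY = +¥809 trillion, so ΔT = ΔY/(−c·k) = −(+¥809 trillion) × 0.34888 / 0.916 ≈ −¥308 trillion.
The government should cut lump-sum taxes by ¥308 trillion.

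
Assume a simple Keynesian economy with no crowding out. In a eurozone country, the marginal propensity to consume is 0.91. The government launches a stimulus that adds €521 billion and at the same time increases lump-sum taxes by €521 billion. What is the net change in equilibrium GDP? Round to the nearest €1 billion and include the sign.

+€521 billion

Expenditure multiplier = 1/(1 − MPC) = 1/(1 − 0.91) = 1/0.09 ≈ 11.111.
ΔG contributes k·ΔG = (+€521 billion) / 0.09 ≈ +€5,788.9 billion.
ΔT of +€521 billion changes first-round spending by −c·ΔT = −€474.11 billion, contributing k·(−c·ΔT) = (−€474.11 billion) / 0.09 ≈ −€5,267.9 billion.
With ΔG = ΔT and no other leakages, the balanced-budget multiplier is 1, so ΔY = ΔG = +€521 billion.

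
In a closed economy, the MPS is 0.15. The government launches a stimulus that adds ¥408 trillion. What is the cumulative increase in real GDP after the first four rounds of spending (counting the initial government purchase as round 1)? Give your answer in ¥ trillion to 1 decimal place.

MPC = 1 − MPS = 1 − 0.15 = 0.85.
Round 1 adds ΔG = ¥408 trillion; each later round is MPC = 0.85 times the previous.
After 4 rounds: 408 + 346.8 + 294.78 + 250.563 = ΔG·(1 − c^4)/(1 − c) = 408 × (1 − 0.52200625)/0.15 ≈ ¥1,300.1 trillion.

¥1,300.1 trillion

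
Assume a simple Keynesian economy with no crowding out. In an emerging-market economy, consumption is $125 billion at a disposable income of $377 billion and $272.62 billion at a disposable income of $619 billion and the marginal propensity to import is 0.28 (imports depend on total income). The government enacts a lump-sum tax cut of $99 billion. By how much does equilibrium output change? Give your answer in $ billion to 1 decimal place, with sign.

+$90.1 billion

MPC = ΔC/ΔYd = (272.62 − 125)/(619 − 377) = 147.62/242 = 0.61.
A lump-sum tax change of −$99 billion shifts disposable income by +$99 billion; first-round consumption changes by −c × ΔT = −0.61 × (−$99 billion) = +$60.39 billion.
Expenditure multiplier = 1/(1 − c + m) = 1/(1 − 0.61 + 0.28) = 1/0.67 ≈ 1.493.
The tax multiplier is −c × k ≈ −0.91, so ΔY = k × (−c·ΔT) = (+$60.39 billion) / 0.67 ≈ +$90.1 billion.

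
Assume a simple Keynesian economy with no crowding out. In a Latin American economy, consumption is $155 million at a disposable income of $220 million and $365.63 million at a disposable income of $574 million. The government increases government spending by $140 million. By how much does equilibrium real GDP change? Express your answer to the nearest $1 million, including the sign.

MPC = ΔC/ΔYd = (365.63 − 155)/(574 − 220) = 210.63/354 = 0.595.
Expenditure multiplier = 1/(1 − MPC) = 1/(1 − 0.595) = 1/0.405 ≈ 2.469.
ΔY = k × ΔG = (+$140 million) / 0.405 ≈ +$346 million.

+$346 million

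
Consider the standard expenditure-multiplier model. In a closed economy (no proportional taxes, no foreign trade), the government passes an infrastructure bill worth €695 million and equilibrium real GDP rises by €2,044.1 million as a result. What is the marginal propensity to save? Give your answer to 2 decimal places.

Implied spending multiplier k = ΔY/ΔG = 2,044.1/695 ≈ 2.9412.
Since k = 1/(1 − MPC), MPC = 1 − 1/k = 1 − ΔG/ΔY = 1 − 695/2,044.1 ≈ 0.66.
MPS = 1 − MPC = 0.34.

0.34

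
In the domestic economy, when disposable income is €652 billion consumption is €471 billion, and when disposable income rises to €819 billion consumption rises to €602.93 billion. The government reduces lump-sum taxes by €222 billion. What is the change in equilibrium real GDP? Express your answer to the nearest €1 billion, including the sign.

MPC = ΔC/ΔYd = (602.93 − 471)/(819 − 652) = 131.93/167 = 0.79.
A lump-sum tax change of −€222 billion shifts disposable income by +€222 billion; first-round consumption changes by −c × ΔT = −0.79 × (−€222 billion) = +€175.38 billion.
Expenditure multiplier = 1/(1 − MPC) = 1/(1 − 0.79) = 1/0.21 ≈ 4.762.
The tax multiplier is −c × k ≈ −3.762, so ΔY = k × (−c·ΔT) = (+€175.38 billion) / 0.21 ≈ +€835 billion.

+€835 billion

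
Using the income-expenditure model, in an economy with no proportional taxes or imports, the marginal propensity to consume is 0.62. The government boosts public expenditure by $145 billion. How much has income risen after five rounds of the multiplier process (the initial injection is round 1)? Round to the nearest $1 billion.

Round 1 adds ΔG = $145 billion; each later round is MPC = 0.62 times the previous.
After 5 rounds: 145 + 89.9 + 55.738 + 34.55756 + 21.4256872 = ΔG·(1 − c^5)/(1 − c) = 145 × (1 − 0.0916132832)/0.38 ≈ $347 billion.

$347 billion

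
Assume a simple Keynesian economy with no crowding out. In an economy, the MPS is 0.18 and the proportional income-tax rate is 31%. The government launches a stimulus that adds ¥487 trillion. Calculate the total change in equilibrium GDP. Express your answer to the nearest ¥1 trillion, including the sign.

MPC = 1 − MPS = 1 − 0.18 = 0.82.
Government-spending multiplier = 1/(1 − c(1−t)) = 1/(1 − 0.82×0.69) = 1/0.4342 ≈ 2.303.
ΔY = k × ΔG = (+¥487 trillion) / 0.4342 ≈ +¥1,122 trillion.

+¥1,122 trillion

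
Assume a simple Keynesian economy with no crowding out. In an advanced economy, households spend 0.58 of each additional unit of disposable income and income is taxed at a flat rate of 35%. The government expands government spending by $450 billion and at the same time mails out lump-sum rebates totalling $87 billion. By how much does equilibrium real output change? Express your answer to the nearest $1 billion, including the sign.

Expenditure multiplier = 1/(1 − c(1−t)) = 1/(1 − 0.58×0.65) = 1/0.623 ≈ 1.605.
ΔG contributes k·ΔG = (+$450 billion) / 0.623 ≈ +$722.3 billion.
ΔT of −$87 billion changes first-round spending by −c·ΔT = +$50.46 billion, contributing k·(−c·ΔT) = (+$50.46 billion) / 0.623 ≈ +$81 billion.
Net ΔY = k(ΔG − c·ΔT) = (+$500.46 billion) / 0.623 ≈ +$803 billion.

+$803 billion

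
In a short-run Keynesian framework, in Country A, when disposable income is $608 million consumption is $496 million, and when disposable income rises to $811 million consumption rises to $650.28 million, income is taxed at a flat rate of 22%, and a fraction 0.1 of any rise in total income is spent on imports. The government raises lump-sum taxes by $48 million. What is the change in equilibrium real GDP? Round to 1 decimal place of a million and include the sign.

MPC = ΔC/ΔYd = (650.28 − 496)/(811 − 608) = 154.28/203 = 0.76.
A lump-sum tax change of +$48 million shifts disposable income by −$48 million; first-round consumption changes by −c × ΔT = −0.76 × (+$48 million) = −$36.48 million.
Expenditure multiplier = 1/(1 − c(1−t) + m) = 1/(1 − 0.76×0.78 + 0.1) = 1/0.5072 ≈ 1.972.
The tax multiplier is −c × k ≈ −1.498, so ΔY = k × (−c·ΔT) = (−$36.48 million) / 0.5072 ≈ −$71.9 million.

−$71.9 million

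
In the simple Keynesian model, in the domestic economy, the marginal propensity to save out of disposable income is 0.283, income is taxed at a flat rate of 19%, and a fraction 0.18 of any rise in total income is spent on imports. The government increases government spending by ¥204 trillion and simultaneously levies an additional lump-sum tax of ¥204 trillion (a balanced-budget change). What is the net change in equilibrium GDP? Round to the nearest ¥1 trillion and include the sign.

+¥96 trillion

MPC = 1 − MPS = 1 − 0.283 = 0.717.
Expenditure multiplier = 1/(1 − c(1−t) + m) = 1/(1 − 0.717×0.81 + 0.18) = 1/0.59923 ≈ 1.669.
ΔG contributes k·ΔG = (+¥204 trillion) / 0.59923 ≈ +¥340.4 trillion.
ΔT of +¥204 trillion changes first-round spending by −c·ΔT = −¥146.268 trillion, contributing k·(−c·ΔT) = (−¥146.268 trillion) / 0.59923 ≈ −¥244.1 trillion.
Net ΔY = k(ΔG − c·ΔT) = (+¥57.732 trillion) / 0.59923 ≈ +¥96 trillion.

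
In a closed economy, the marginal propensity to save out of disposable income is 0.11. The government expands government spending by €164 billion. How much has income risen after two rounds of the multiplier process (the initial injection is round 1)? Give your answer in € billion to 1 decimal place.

MPC = 1 − MPS = 1 − 0.11 = 0.89.
Round 1 adds ΔG = €164 billion; each later round is MPC = 0.89 times the previous.
After 2 rounds: 164 + 145.96 = ΔG·(1 − c^2)/(1 − c) = 164 × (1 − 0.7921)/0.11 ≈ €310 billion.

€310.0 billion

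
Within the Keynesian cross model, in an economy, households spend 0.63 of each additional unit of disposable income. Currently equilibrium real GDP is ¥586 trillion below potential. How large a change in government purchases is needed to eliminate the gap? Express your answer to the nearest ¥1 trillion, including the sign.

Spending multiplier = 1/(1 − MPC) = 1/(1 − 0.63) = 1/0.37 ≈ 2.703.
Need ΔY = +¥586 trillion, so ΔG = ΔY/k = (+¥586 trillion) × 0.37 ≈ +¥217 trillion.
The government should increase government purchases by ¥217 trillion.

+¥217 trillion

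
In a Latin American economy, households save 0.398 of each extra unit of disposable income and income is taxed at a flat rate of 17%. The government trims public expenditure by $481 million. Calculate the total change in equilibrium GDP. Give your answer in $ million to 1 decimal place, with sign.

MPC = 1 − MPS = 1 − 0.398 = 0.602.
Expenditure multiplier = 1/(1 − c(1−t)) = 1/(1 − 0.602×0.83) = 1/0.50034 ≈ 1.999.
ΔY = k × ΔG = (−$481 million) / 0.50034 ≈ −$961.3 million.

−$961.3 million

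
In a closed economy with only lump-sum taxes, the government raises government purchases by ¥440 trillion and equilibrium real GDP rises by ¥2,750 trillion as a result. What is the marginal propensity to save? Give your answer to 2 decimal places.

0.16

Implied spending multiplier k = ΔY/ΔG = 2,750/440 = 6.25.
Since k = 1/(1 − MPC), MPC = 1 − 1/k = 1 − ΔG/ΔY = 1 − 440/2,750 = 0.84.
MPS = 1 − MPC = 0.16.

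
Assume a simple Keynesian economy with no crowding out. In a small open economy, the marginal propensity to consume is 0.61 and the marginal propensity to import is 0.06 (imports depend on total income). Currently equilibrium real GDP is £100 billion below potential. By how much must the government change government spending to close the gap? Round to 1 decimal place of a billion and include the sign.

Spending multiplier = 1/(1 − c + m) = 1/(1 − 0.61 + 0.06) = 1/0.45 ≈ 2.222.
Need ΔY = +£100 billion, so ΔG = ΔY/k = (+£100 billion) × 0.45 = +£45 billion.
The government should increase government spending by £45 billion.

+£45.0 billion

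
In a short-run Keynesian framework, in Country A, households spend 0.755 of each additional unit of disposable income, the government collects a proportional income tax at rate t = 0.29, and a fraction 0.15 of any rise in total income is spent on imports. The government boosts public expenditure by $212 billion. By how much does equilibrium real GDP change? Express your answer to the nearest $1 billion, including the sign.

+$345 billion

Expenditure multiplier = 1/(1 − c(1−t) + m) = 1/(1 − 0.755×0.71 + 0.15) = 1/0.61395 ≈ 1.629.
ΔY = k × ΔG = (+$212 billion) / 0.61395 ≈ +$345 billion.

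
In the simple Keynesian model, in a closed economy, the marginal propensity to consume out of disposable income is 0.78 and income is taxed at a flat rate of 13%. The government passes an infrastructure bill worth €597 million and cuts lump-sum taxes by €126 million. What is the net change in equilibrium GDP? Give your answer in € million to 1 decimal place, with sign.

+€2,163.3 million

Expenditure multiplier = 1/(1 − c(1−t)) = 1/(1 − 0.78×0.87) = 1/0.3214 ≈ 3.111.
ΔG contributes k·ΔG = (+€597 million) / 0.3214 ≈ +€1,857.5 million.
ΔT of −€126 million changes first-round spending by −c·ΔT = +€98.28 million, contributing k·(−c·ΔT) = (+€98.28 million) / 0.3214 ≈ +€305.8 million.
Net ΔY = k(ΔG − c·ΔT) = (+€695.28 million) / 0.3214 ≈ +€2,163.3 million.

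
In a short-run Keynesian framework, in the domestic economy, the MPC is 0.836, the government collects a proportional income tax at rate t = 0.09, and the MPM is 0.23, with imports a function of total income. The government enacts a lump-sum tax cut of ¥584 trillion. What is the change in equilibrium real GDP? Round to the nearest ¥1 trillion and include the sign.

+¥1,040 trillion

A lump-sum tax change of −¥584 trillion shifts disposable income by +¥584 trillion; first-round consumption changes by −c × ΔT = −0.836 × (−¥584 trillion) = +¥488.224 trillion.
Expenditure multiplier = 1/(1 − c(1−t) + m) = 1/(1 − 0.836×0.91 + 0.23) = 1/0.46924 ≈ 2.131.
The tax multiplier is −c × k ≈ −1.782, so ΔY = k × (−c·ΔT) = (+¥488.224 trillion) / 0.46924 ≈ +¥1,040 trillion.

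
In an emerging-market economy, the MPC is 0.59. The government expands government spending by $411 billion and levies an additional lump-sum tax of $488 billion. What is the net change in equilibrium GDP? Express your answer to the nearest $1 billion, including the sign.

Expenditure multiplier = 1/(1 − MPC) = 1/(1 − 0.59) = 1/0.41 ≈ 2.439.
ΔG contributes k·ΔG = (+$411 billion) / 0.41 ≈ +$1,002.4 billion.
ΔT of +$488 billion changes first-round spending by −c·ΔT = −$287.92 billion, contributing k·(−c·ΔT) = (−$287.92 billion) / 0.41 ≈ −$702.2 billion.
Net ΔY = k(ΔG − c·ΔT) = (+$123.08 billion) / 0.41 ≈ +$300 billion.

+$300 billion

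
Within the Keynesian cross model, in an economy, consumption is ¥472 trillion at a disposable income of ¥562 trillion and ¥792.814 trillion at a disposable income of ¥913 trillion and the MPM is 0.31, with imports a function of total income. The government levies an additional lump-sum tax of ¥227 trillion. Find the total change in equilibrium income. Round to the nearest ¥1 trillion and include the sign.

−¥524 trillion

MPC = ΔC/ΔYd = (792.814 − 472)/(913 − 562) = 320.814/351 = 0.914.
A lump-sum tax change of +¥227 trillion shifts disposable income by −¥227 trillion; first-round consumption changes by −c × ΔT = −0.914 × (+¥227 trillion) = −¥207.478 trillion.
Expenditure multiplier = 1/(1 − c + m) = 1/(1 − 0.914 + 0.31) = 1/0.396 ≈ 2.525.
The tax multiplier is −c × k ≈ −2.308, so ΔY = k × (−c·ΔT) = (−¥207.478 trillion) / 0.396 ≈ −¥524 trillion.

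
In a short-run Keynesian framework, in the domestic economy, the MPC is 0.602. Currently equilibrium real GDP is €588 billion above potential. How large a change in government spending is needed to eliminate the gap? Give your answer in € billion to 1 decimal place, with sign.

Spending multiplier = 1/(1 − MPC) = 1/(1 − 0.602) = 1/0.398 ≈ 2.513.
Need ΔY = −€588 billion, so ΔG = ΔY/k = (−€588 billion) × 0.398 ≈ −€234 billion.
The government should cut government spending by €234 billion.

−€234.0 billion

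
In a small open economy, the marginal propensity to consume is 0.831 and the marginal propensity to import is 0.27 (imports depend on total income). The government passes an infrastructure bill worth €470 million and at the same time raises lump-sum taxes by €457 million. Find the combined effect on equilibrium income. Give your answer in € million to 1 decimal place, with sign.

+€205.5 million

Expenditure multiplier = 1/(1 − c + m) = 1/(1 − 0.831 + 0.27) = 1/0.439 ≈ 2.278.
ΔG contributes k·ΔG = (+€470 million) / 0.439 ≈ +€1,070.6 million.
ΔT of +€457 million changes first-round spending by −c·ΔT = −€379.767 million, contributing k·(−c·ΔT) = (−€379.767 million) / 0.439 ≈ −€865.1 million.
Net ΔY = k(ΔG − c·ΔT) = (+€90.233 million) / 0.439 ≈ +€205.5 million.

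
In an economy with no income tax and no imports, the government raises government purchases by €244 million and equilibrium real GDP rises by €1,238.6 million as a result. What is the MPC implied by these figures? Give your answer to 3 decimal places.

0.803

Implied spending multiplier k = ΔY/ΔG = 1,238.6/244 ≈ 5.0762.
Since k = 1/(1 − MPC), MPC = 1 − 1/k = 1 − ΔG/ΔY = 1 − 244/1,238.6 ≈ 0.803.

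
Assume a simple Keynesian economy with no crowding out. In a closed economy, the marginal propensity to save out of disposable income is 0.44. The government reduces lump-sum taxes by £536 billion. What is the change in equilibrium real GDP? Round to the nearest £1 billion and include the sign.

MPC = 1 − MPS = 1 − 0.44 = 0.56.
A lump-sum tax change of −£536 billion shifts disposable income by +£536 billion; first-round consumption changes by −c × ΔT = −0.56 × (−£536 billion) = +£300.16 billion.
Expenditure multiplier = 1/(1 − MPC) = 1/(1 − 0.56) = 1/0.44 ≈ 2.273.
The tax multiplier is −c × k ≈ −1.273, so ΔY = k × (−c·ΔT) = (+£300.16 billion) / 0.44 ≈ +£682 billion.

+£682 billion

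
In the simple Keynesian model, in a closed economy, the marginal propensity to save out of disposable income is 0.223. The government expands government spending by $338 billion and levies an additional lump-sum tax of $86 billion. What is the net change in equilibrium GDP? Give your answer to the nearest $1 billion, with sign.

MPC = 1 − MPS = 1 − 0.223 = 0.777.
Expenditure multiplier = 1/(1 − MPC) = 1/(1 − 0.777) = 1/0.223 ≈ 4.484.
ΔG contributes k·ΔG = (+$338 billion) / 0.223 ≈ +$1,515.7 billion.
ΔT of +$86 billion changes first-round spending by −c·ΔT = −$66.822 billion, contributing k·(−c·ΔT) = (−$66.822 billion) / 0.223 ≈ −$299.7 billion.
Net ΔY = k(ΔG − c·ΔT) = (+$271.178 billion) / 0.223 ≈ +$1,216 billion.

+$1,216 billion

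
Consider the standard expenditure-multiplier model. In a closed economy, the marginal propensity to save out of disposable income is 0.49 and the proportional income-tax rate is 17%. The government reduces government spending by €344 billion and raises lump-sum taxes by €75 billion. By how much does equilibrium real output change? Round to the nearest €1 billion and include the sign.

−€663 billion

MPC = 1 − MPS = 1 − 0.49 = 0.51.
Expenditure multiplier = 1/(1 − c(1−t)) = 1/(1 − 0.51×0.83) = 1/0.5767 ≈ 1.734.
ΔG contributes k·ΔG = (−€344 billion) / 0.5767 ≈ −€596.5 billion.
ΔT of +€75 billion changes first-round spending by −c·ΔT = −€38.25 billion, contributing k·(−c·ΔT) = (−€38.25 billion) / 0.5767 ≈ −€66.3 billion.
Net ΔY = k(ΔG − c·ΔT) = (−€382.25 billion) / 0.5767 ≈ −€663 billion.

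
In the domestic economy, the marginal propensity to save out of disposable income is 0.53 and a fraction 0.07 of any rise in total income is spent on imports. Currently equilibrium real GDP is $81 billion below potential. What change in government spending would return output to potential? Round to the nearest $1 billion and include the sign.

MPC = 1 − MPS = 1 − 0.53 = 0.47.
Spending multiplier = 1/(1 − c + m) = 1/(1 − 0.47 + 0.07) = 1/0.6 ≈ 1.667.
Need ΔY = +$81 billion, so ΔG = ΔY/k = (+$81 billion) × 0.6 ≈ +$49 billion.
The government should increase government spending by $49 billion.

+$49 billion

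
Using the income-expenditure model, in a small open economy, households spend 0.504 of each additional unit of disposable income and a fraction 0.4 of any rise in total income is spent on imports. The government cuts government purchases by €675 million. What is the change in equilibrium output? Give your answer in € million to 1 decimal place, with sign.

Spending multiplier = 1/(1 − c + m) = 1/(1 − 0.504 + 0.4) = 1/0.896 ≈ 1.116.
ΔY = k × ΔG = (−€675 million) / 0.896 ≈ −€753.3 million.

−€753.3 million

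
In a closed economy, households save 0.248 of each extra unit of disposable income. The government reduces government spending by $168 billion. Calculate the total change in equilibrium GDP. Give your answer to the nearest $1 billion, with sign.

−$677 billion

MPC = 1 − MPS = 1 − 0.248 = 0.752.
Spending multiplier = 1/(1 − MPC) = 1/(1 − 0.752) = 1/0.248 ≈ 4.032.
ΔY = k × ΔG = (−$168 billion) / 0.248 ≈ −$677 billion.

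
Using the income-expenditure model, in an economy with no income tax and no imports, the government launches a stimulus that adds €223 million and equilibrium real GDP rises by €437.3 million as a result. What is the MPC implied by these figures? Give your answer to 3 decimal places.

0.490

Implied spending multiplier k = ΔY/ΔG = 437.3/223 ≈ 1.961.
Since k = 1/(1 − MPC), MPC = 1 − 1/k = 1 − ΔG/ΔY = 1 − 223/437.3 ≈ 0.490.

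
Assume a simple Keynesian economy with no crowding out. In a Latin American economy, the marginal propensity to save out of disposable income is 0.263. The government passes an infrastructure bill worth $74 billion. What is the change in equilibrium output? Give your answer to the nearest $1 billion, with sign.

+$281 billion

MPC = 1 − MPS = 1 − 0.263 = 0.737.
Government-spending multiplier = 1/(1 − MPC) = 1/(1 − 0.737) = 1/0.263 ≈ 3.802.
ΔY = k × ΔG = (+$74 billion) / 0.263 ≈ +$281 billion.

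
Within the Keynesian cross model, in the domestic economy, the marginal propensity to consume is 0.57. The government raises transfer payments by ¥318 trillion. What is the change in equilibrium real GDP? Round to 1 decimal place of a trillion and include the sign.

+¥421.5 trillion

The transfer change shifts disposable income by +¥318 trillion, so first-round consumption changes by c·ΔTR = 0.57 × (+¥318 trillion) = +¥181.26 trillion.
Expenditure multiplier = 1/(1 − MPC) = 1/(1 − 0.57) = 1/0.43 ≈ 2.326.
The transfer multiplier is c × k ≈ 1.326, so ΔY = k × (c·ΔTR) = (+¥181.26 trillion) / 0.43 ≈ +¥421.5 trillion.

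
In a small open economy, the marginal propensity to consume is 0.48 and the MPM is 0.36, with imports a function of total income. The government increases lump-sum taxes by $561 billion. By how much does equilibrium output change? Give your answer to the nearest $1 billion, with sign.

A lump-sum tax change of +$561 billion shifts disposable income by −$561 billion; first-round consumption changes by −c × ΔT = −0.48 × (+$561 billion) = −$269.28 billion.
Expenditure multiplier = 1/(1 − c + m) = 1/(1 − 0.48 + 0.36) = 1/0.88 ≈ 1.136.
The tax multiplier is −c × k ≈ −0.545, so ΔY = k × (−c·ΔT) = (−$269.28 billion) / 0.88 = −$306 billion.

−$306 billion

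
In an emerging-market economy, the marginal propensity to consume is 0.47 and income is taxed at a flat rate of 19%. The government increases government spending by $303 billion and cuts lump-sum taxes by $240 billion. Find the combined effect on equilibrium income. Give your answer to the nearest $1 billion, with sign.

+$671 billion

Expenditure multiplier = 1/(1 − c(1−t)) = 1/(1 − 0.47×0.81) = 1/0.6193 ≈ 1.615.
ΔG contributes k·ΔG = (+$303 billion) / 0.6193 ≈ +$489.3 billion.
ΔT of −$240 billion changes first-round spending by −c·ΔT = +$112.8 billion, contributing k·(−c·ΔT) = (+$112.8 billion) / 0.6193 ≈ +$182.1 billion.
Net ΔY = k(ΔG − c·ΔT) = (+$415.8 billion) / 0.6193 ≈ +$671 billion.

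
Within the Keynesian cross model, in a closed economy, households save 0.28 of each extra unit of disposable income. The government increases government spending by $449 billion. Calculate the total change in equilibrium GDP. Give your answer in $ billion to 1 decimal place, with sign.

MPC = 1 − MPS = 1 − 0.28 = 0.72.
Expenditure multiplier = 1/(1 − MPC) = 1/(1 − 0.72) = 1/0.28 ≈ 3.571.
ΔY = k × ΔG = (+$449 billion) / 0.28 ≈ +$1,603.6 billion.

+$1,603.6 billion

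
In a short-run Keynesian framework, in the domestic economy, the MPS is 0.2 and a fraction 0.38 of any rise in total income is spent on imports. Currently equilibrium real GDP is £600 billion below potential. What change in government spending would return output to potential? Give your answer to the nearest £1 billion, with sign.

+£348 billion

MPC = 1 − MPS = 1 − 0.2 = 0.8.
Spending multiplier = 1/(1 − c + m) = 1/(1 − 0.8 + 0.38) = 1/0.58 ≈ 1.724.
Need ΔY = +£600 billion, so ΔG = ΔY/k = (+£600 billion) × 0.58 = +£348 billion.
The government should increase government spending by £348 billion.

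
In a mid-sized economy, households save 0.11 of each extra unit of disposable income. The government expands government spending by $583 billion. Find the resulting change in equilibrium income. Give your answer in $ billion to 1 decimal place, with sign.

+$5,300.0 billion

MPC = 1 − MPS = 1 − 0.11 = 0.89.
Government-spending multiplier = 1/(1 − MPC) = 1/(1 − 0.89) = 1/0.11 ≈ 9.091.
ΔY = k × ΔG = (+$583 billion) / 0.11 = +$5,300 billion.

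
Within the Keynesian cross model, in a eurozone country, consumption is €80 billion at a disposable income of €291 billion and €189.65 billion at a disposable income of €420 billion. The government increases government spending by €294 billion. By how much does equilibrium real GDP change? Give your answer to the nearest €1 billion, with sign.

+€1,960 billion

MPC = ΔC/ΔYd = (189.65 − 80)/(420 − 291) = 109.65/129 = 0.85.
Spending multiplier = 1/(1 − MPC) = 1/(1 − 0.85) = 1/0.15 ≈ 6.667.
ΔY = k × ΔG = (+€294 billion) / 0.15 = +€1,960 billion.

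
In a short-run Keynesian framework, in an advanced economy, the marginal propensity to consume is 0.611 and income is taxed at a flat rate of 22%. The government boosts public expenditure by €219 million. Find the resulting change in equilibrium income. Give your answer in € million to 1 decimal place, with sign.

+€418.4 million

Spending multiplier = 1/(1 − c(1−t)) = 1/(1 − 0.611×0.78) = 1/0.52342 ≈ 1.911.
ΔY = k × ΔG = (+€219 million) / 0.52342 ≈ +€418.4 million.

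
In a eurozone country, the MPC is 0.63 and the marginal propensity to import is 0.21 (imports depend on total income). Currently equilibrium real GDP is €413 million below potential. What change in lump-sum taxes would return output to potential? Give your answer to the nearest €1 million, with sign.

−€380 million

Spending multiplier = 1/(1 − c + m) = 1/(1 − 0.63 + 0.21) = 1/0.58 ≈ 1.724.
Tax multiplier = −c·k = −0.63/0.58 ≈ −1.086. Need ΔY = +€413 million, so ΔT = ΔY/(−c·k) = −(+€413 million) × 0.58 / 0.63 ≈ −€380 million.
The government should cut lump-sum taxes by €380 million.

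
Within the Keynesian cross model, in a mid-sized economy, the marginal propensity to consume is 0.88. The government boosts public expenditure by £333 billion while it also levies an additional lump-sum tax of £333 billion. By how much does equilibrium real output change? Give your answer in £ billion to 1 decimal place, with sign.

+£333.0 billion

Expenditure multiplier = 1/(1 − MPC) = 1/(1 − 0.88) = 1/0.12 ≈ 8.333.
ΔG contributes k·ΔG = (+£333 billion) / 0.12 = +£2,775 billion.
ΔT of +£333 billion changes first-round spending by −c·ΔT = −£293.04 billion, contributing k·(−c·ΔT) = (−£293.04 billion) / 0.12 = −£2,442 billion.
With ΔG = ΔT and no other leakages, the balanced-budget multiplier is 1, so ΔY = ΔG = +£333 billion.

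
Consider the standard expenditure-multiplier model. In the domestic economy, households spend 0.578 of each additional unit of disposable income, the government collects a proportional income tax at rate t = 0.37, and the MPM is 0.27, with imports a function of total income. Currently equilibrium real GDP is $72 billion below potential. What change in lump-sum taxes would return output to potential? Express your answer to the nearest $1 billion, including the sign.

Spending multiplier = 1/(1 − c(1−t) + m) = 1/(1 − 0.578×0.63 + 0.27) = 1/0.90586 ≈ 1.104.
Tax multiplier = −c·k = −0.578/0.90586 ≈ −0.638. Need ΔY = +$72 billion, so ΔT = ΔY/(−c·k) = −(+$72 billion) × 0.90586 / 0.578 ≈ −$113 billion.
The government should cut lump-sum taxes by $113 billion.

−$113 billion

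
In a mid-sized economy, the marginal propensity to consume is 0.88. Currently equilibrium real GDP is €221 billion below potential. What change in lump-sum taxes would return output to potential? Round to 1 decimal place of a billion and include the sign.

Spending multiplier = 1/(1 − MPC) = 1/(1 − 0.88) = 1/0.12 ≈ 8.333.
Tax multiplier = −c·k = −0.88/0.12 ≈ −7.333. Need ΔY = +€221 billion, so ΔT = ΔY/(−c·k) = −(+€221 billion) × 0.12 / 0.88 ≈ −€30.1 billion.
The government should cut lump-sum taxes by €30.1 billion.

−€30.1 billion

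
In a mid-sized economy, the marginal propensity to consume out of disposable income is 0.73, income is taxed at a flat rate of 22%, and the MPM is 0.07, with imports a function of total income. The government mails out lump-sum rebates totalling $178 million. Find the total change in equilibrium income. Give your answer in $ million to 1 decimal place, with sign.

+$259.6 million

A lump-sum tax change of −$178 million shifts disposable income by +$178 million; first-round consumption changes by −c × ΔT = −0.73 × (−$178 million) = +$129.94 million.
Expenditure multiplier = 1/(1 − c(1−t) + m) = 1/(1 − 0.73×0.78 + 0.07) = 1/0.5006 ≈ 1.998.
The tax multiplier is −c × k ≈ −1.458, so ΔY = k × (−c·ΔT) = (+$129.94 million) / 0.5006 ≈ +$259.6 million.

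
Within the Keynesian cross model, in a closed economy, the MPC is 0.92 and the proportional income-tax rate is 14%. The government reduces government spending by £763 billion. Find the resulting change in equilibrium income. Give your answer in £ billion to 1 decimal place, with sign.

−£3,654.2 billion

Expenditure multiplier = 1/(1 − c(1−t)) = 1/(1 − 0.92×0.86) = 1/0.2088 ≈ 4.789.
ΔY = k × ΔG = (−£763 billion) / 0.2088 ≈ −£3,654.2 billion.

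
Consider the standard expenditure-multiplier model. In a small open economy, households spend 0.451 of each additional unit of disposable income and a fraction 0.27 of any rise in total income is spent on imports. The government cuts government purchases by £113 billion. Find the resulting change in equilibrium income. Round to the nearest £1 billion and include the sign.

−£138 billion

Expenditure multiplier = 1/(1 − c + m) = 1/(1 − 0.451 + 0.27) = 1/0.819 ≈ 1.221.
ΔY = k × ΔG = (−£113 billion) / 0.819 ≈ −£138 billion.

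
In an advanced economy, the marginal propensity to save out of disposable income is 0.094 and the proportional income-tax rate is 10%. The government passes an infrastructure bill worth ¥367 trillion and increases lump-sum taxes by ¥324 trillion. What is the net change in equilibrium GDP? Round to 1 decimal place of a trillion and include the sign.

+¥397.9 trillion

MPC = 1 − MPS = 1 − 0.094 = 0.906.
Expenditure multiplier = 1/(1 − c(1−t)) = 1/(1 − 0.906×0.9) = 1/0.1846 ≈ 5.417.
ΔG contributes k·ΔG = (+¥367 trillion) / 0.1846 ≈ +¥1,988.1 trillion.
ΔT of +¥324 trillion changes first-round spending by −c·ΔT = −¥293.544 trillion, contributing k·(−c·ΔT) = (−¥293.544 trillion) / 0.1846 ≈ −¥1,590.2 trillion.
Net ΔY = k(ΔG − c·ΔT) = (+¥73.456 trillion) / 0.1846 ≈ +¥397.9 trillion.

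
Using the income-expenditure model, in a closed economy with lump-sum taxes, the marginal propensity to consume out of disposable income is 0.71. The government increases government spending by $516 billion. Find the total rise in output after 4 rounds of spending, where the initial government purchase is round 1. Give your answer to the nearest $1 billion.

$1,327 billion

Round 1 adds ΔG = $516 billion; each later round is MPC = 0.71 times the previous.
After 4 rounds: 516 + 366.36 + 260.1156 + 184.682076 = ΔG·(1 − c^4)/(1 − c) = 516 × (1 − 0.25411681)/0.29 ≈ $1,327 billion.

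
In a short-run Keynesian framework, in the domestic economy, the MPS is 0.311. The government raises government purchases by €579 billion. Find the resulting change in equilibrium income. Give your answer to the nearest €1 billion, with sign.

+€1,862 billion

MPC = 1 − MPS = 1 − 0.311 = 0.689.
Spending multiplier = 1/(1 − MPC) = 1/(1 − 0.689) = 1/0.311 ≈ 3.215.
ΔY = k × ΔG = (+€579 billion) / 0.311 ≈ +€1,862 billion.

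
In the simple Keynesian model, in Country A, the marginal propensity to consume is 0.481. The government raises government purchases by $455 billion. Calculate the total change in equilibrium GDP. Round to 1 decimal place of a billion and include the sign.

+$876.7 billion

Government-spending multiplier = 1/(1 − MPC) = 1/(1 − 0.481) = 1/0.519 ≈ 1.927.
ΔY = k × ΔG = (+$455 billion) / 0.519 ≈ +$876.7 billion.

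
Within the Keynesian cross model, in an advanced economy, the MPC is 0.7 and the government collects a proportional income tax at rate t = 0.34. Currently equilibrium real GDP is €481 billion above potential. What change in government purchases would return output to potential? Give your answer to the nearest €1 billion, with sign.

Spending multiplier = 1/(1 − c(1−t)) = 1/(1 − 0.7×0.66) = 1/0.538 ≈ 1.859.
Need ΔY = −€481 billion, so ΔG = ΔY/k = (−€481 billion) × 0.538 ≈ −€259 billion.
The government should cut government purchases by €259 billion.

−€259 billion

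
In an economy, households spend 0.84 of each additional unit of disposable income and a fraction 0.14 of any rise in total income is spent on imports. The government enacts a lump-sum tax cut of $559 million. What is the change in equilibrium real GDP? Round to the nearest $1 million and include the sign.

+$1,565 million

A lump-sum tax change of −$559 million shifts disposable income by +$559 million; first-round consumption changes by −c × ΔT = −0.84 × (−$559 million) = +$469.56 million.
Expenditure multiplier = 1/(1 − c + m) = 1/(1 − 0.84 + 0.14) = 1/0.3 ≈ 3.333.
The tax multiplier is −c × k = −2.8, so ΔY = k × (−c·ΔT) = (+$469.56 million) / 0.3 ≈ +$1,565 million.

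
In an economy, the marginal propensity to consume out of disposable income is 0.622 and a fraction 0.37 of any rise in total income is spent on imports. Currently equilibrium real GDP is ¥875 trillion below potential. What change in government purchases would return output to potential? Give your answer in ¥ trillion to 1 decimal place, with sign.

+¥654.5 trillion

Spending multiplier = 1/(1 − c + m) = 1/(1 − 0.622 + 0.37) = 1/0.748 ≈ 1.337.
Need ΔY = +¥875 trillion, so ΔG = ΔY/k = (+¥875 trillion) × 0.748 = +¥654.5 trillion.
The government should increase government purchases by ¥654.5 trillion.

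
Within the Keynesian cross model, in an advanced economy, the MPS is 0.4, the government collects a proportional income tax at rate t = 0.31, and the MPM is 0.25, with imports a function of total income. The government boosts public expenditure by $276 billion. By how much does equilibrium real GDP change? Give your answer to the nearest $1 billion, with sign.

+$330 billion

MPC = 1 − MPS = 1 − 0.4 = 0.6.
Expenditure multiplier = 1/(1 − c(1−t) + m) = 1/(1 − 0.6×0.69 + 0.25) = 1/0.836 ≈ 1.196.
ΔY = k × ΔG = (+$276 billion) / 0.836 ≈ +$330 billion.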